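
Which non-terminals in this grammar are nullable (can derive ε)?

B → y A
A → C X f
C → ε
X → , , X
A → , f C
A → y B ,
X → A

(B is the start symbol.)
{ 'C' }

A non-terminal is nullable if it can derive ε (the empty string): either it has an ε-production, or it has a production whose right-hand side consists entirely of nullable non-terminals.

ε-productions: C → ε
So C is immediately nullable.
No further non-terminal can be added: every production for the remaining non-terminals contains a terminal or a non-nullable non-terminal.
Nullable = { 'C' }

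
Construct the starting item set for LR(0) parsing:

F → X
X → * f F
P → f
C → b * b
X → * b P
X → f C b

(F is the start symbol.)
First, augment the grammar with F' → F
I₀ = CLOSURE({ [F' → . F] }):
  [F' → . F] has the dot before F: add [F → . X]
  [F → . X] has the dot before X: add [X → . * f F], [X → . * b P], [X → . f C b]
No further items can be added.

I₀ = { [F → . X], [F' → . F], [X → . * b P], [X → . * f F], [X → . f C b] }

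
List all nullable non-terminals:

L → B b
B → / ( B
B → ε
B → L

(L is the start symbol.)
{ 'B' }

A non-terminal is nullable if it can derive ε (the empty string): either it has an ε-production, or it has a production whose right-hand side consists entirely of nullable non-terminals.

ε-productions: B → ε
So B is immediately nullable.
No further non-terminal can be added: every production for the remaining non-terminals contains a terminal or a non-nullable non-terminal.
Nullable = { 'B' }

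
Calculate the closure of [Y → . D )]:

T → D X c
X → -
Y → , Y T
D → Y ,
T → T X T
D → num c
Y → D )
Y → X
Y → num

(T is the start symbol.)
To compute CLOSURE, for each item [A → α.Bβ] where B is a non-terminal, add [B → .γ] for all productions B → γ; repeat for the newly added items until nothing changes.

Start with: [Y → . D )]
  [Y → . D )] has the dot before D: add [D → . Y ,], [D → . num c]
  [D → . Y ,] has the dot before Y: add [Y → . , Y T], [Y → . X], [Y → . num]
  [Y → . X] has the dot before X: add [X → . -]
No further items can be added.

CLOSURE = { [D → . Y ,], [D → . num c], [X → . -], [Y → . , Y T], [Y → . D )], [Y → . X], [Y → . num] }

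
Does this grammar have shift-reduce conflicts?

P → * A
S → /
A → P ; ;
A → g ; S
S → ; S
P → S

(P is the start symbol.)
A shift-reduce conflict occurs when an LR(0) state has both:
  - a complete (reduce) item [A → α .] (dot at the end), and
  - a shift item [B → β . c γ] (dot before a terminal).

Augment with P' → P and build the canonical LR(0) collection (I0 = CLOSURE({[P' → . P]}), then GOTO on every symbol after a dot until no new states appear). It has 14 states:
  I0: { [P → . * A], [P → . S], [P' → . P], [S → . /], [S → . ; S] }  — shift
  I1: { [A → . P ; ;], [A → . g ; S], [P → * . A], [P → . * A], [P → . S], [S → . /], [S → . ; S] }  — shift
  I2: { [S → / .] }  — reduce
  I3: { [S → . /], [S → . ; S], [S → ; . S] }  — shift
  I4: { [P' → P .] }  — accept
  I5: { [P → S .] }  — reduce
  I6: { [S → ; S .] }  — reduce
  I7: { [P → * A .] }  — reduce
  I8: { [A → P . ; ;] }  — shift
  I9: { [A → g . ; S] }  — shift
  I10: { [A → g ; . S], [S → . /], [S → . ; S] }  — shift
  I11: { [A → g ; S .] }  — reduce
  I12: { [A → P ; . ;] }  — shift
  I13: { [A → P ; ; .] }  — reduce

No state contains both a complete item and a shift item.

Answer: No shift-reduce conflicts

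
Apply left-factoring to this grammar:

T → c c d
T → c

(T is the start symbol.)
Left-factoring transforms A → αβ₁ | αβ₂ into A → αA' and A' → β₁ | β₂
(α is the longest common prefix among the alternatives). Repeat until
no nonterminal has two alternatives with a common prefix.

Round 1: T has alternatives sharing prefix 'c'. Introduce T': T → c T'
  Add: T' → c d
  Add: T' → ε

No remaining common prefixes — done.

Resulting grammar:
T → c T'
T' → c d
T' → ε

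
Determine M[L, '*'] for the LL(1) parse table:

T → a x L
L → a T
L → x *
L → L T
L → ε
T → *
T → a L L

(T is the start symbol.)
L → L T, L → ε

To find M[L, '*'], we find productions for L where '*' is in the predict set (PREDICT(N → α) = (FIRST(α) \ {ε}) ∪ (FOLLOW(N) if α ⇒* ε)).

Relevant sets:
  FIRST(L) = { '*', 'a', 'x', ε }
  FIRST(T) = { '*', 'a' }
  FOLLOW(L) = { $, '*', 'a', 'x' }

L → a T: PREDICT = { 'a' }
L → x *: PREDICT = { 'x' }
L → L T: PREDICT = { '*', 'a', 'x' }
  '*' is in predict set, so this production goes in M[L, '*']
L → ε: PREDICT = { $, '*', 'a', 'x' }
  '*' is in predict set, so this production goes in M[L, '*']

M[L, '*'] = L → L T, L → ε  (a multiply-defined cell — the grammar is not LL(1))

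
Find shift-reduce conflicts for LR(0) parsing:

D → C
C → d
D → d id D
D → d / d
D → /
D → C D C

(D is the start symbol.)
Yes — I2: [D → C .] vs [C → . d]; I4: [C → d .] vs [D → d . / d]

A shift-reduce conflict occurs when an LR(0) state has both:
  - a complete (reduce) item [A → α .] (dot at the end), and
  - a shift item [B → β . c γ] (dot before a terminal).

Augment with D' → D and build the canonical LR(0) collection (I0 = CLOSURE({[D' → . D]}), then GOTO on every symbol after a dot until no new states appear). It has 12 states:
  I0: { [C → . d], [D → . /], [D → . C D C], [D → . C], [D → . d / d], [D → . d id D], [D' → . D] }  — shift
  I1: { [D → / .] }  — reduce
  I2: { [C → . d], [D → . /], [D → . C D C], [D → . C], [D → . d / d], [D → . d id D], [D → C . D C], [D → C .] }  — shift, reduce
  I3: { [D' → D .] }  — accept
  I4: { [C → d .], [D → d . / d], [D → d . id D] }  — shift, reduce
  I5: { [D → d / . d] }  — shift
  I6: { [C → . d], [D → . /], [D → . C D C], [D → . C], [D → . d / d], [D → . d id D], [D → d id . D] }  — shift
  I7: { [D → d id D .] }  — reduce
  I8: { [D → d / d .] }  — reduce
  I9: { [C → . d], [D → C D . C] }  — shift
  I10: { [D → C D C .] }  — reduce
  I11: { [C → d .] }  — reduce

I2 contains reduce item [D → C .] and shift items [C → . d], [D → . /], [D → . d / d], [D → . d id D] — shift-reduce conflict.
I4 contains reduce item [C → d .] and shift items [D → d . / d], [D → d . id D] — shift-reduce conflict.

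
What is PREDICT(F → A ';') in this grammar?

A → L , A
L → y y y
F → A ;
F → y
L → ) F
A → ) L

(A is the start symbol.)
PREDICT(F → A ';') = (FIRST(RHS) \ {ε}) ∪ (FOLLOW(F) if ε ∈ FIRST(RHS), i.e. RHS ⇒* ε)
FIRST(A) = { ')', 'y' }
FIRST(A ';') = { ')', 'y' }
ε ∉ FIRST(A ';'), so FOLLOW(F) is not added.
PREDICT(F → A ';') = { ')', 'y' }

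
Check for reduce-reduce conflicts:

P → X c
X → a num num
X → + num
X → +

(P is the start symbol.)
A reduce-reduce conflict occurs when an LR(0) state has two complete items [A → α .] and [B → β .] — both call for a reduction, and with no lookahead the parser cannot choose between them.

Augment with P' → P and build the canonical LR(0) collection (I0 = CLOSURE({[P' → . P]}), then GOTO on every symbol after a dot until no new states appear). It has 9 states:
  I0: { [P → . X c], [P' → . P], [X → . + num], [X → . +], [X → . a num num] }  — shift
  I1: { [X → + . num], [X → + .] }  — shift, reduce
  I2: { [P' → P .] }  — accept
  I3: { [P → X . c] }  — shift
  I4: { [X → a . num num] }  — shift
  I5: { [X → a num . num] }  — shift
  I6: { [X → a num num .] }  — reduce
  I7: { [P → X c .] }  — reduce
  I8: { [X → + num .] }  — reduce

No state contains more than one complete item.

Answer: No reduce-reduce conflicts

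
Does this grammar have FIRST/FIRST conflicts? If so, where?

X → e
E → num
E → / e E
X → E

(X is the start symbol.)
No FIRST/FIRST conflicts.

A FIRST/FIRST conflict occurs when two productions N → α and N → β for the same non-terminal have FIRST(α) ∩ FIRST(β) ≠ ∅ (with ε ∈ FIRST of a nullable right-hand side, so two nullable alternatives also conflict).

FIRST sets of the non-terminals at (or reachable through a nullable prefix from) the front of some alternative:
  FIRST(E) = { '/', 'num' }

Productions for X:
  X → e: FIRST = { 'e' }
  X → E: FIRST = { '/', 'num' }
Productions for E:
  E → num: FIRST = { 'num' }
  E → / e E: FIRST = { '/' }

All alternatives of each non-terminal have pairwise disjoint FIRST sets.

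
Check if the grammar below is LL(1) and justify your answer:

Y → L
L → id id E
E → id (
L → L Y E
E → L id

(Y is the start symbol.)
Relevant sets:
  FIRST(L) = { 'id' }

For L:
  PREDICT(L → id id E) = { 'id' }
  PREDICT(L → L Y E) = { 'id' }
For E:
  PREDICT(E → id '(') = { 'id' }
  PREDICT(E → L id) = { 'id' }
Y has a single production, so nothing to check there.

Conflict found: Predict set conflict for L: { 'id' }
The grammar is NOT LL(1).

Answer: No. Predict set conflict for L: { 'id' }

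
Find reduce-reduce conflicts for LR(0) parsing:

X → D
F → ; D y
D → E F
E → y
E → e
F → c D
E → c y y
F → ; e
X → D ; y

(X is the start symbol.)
Augment with X' → X and build the canonical LR(0) collection (I0 = CLOSURE({[X' → . X]}), then GOTO on every symbol after a dot until no new states appear). It has 18 states:
  I0: { [D → . E F], [E → . c y y], [E → . e], [E → . y], [X → . D ; y], [X → . D], [X' → . X] }  — shift
  I1: { [X → D . ; y], [X → D .] }  — shift, reduce
  I2: { [D → E . F], [F → . ; D y], [F → . ; e], [F → . c D] }  — shift
  I3: { [X' → X .] }  — accept
  I4: { [E → c . y y] }  — shift
  I5: { [E → e .] }  — reduce
  I6: { [E → y .] }  — reduce
  I7: { [E → c y . y] }  — shift
  I8: { [E → c y y .] }  — reduce
  I9: { [D → . E F], [E → . c y y], [E → . e], [E → . y], [F → ; . D y], [F → ; . e] }  — shift
  I10: { [D → E F .] }  — reduce
  I11: { [D → . E F], [E → . c y y], [E → . e], [E → . y], [F → c . D] }  — shift
  I12: { [F → c D .] }  — reduce
  I13: { [F → ; D . y] }  — shift
  I14: { [E → e .], [F → ; e .] }  — 2 reduces
  I15: { [F → ; D y .] }  — reduce
  I16: { [X → D ; . y] }  — shift
  I17: { [X → D ; y .] }  — reduce

I14 contains complete items [E → e .], [F → ; e .] — reduce-reduce conflict.

Answer: Yes — I14: [E → e .] vs [F → ; e .]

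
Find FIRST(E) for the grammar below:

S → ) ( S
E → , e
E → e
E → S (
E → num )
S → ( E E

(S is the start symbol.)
To compute FIRST(E), examine every production with E on the left-hand side, reading each right-hand side left to right until a non-nullable symbol is reached.

FIRST sets of the other non-terminals involved (by the same procedure, iterated to a fixed point):
  FIRST(S) = { '(', ')' }

From E → , e:
  - ',' is a terminal: add ',' and stop
From E → e:
  - e is a terminal: add 'e' and stop
From E → S (:
  - S is a non-terminal: add FIRST(S) \ {ε} = { '(', ')' }
    S is not nullable, so stop
From E → num ):
  - num is a terminal: add 'num' and stop

Collecting: FIRST(E) = { '(', ')', ',', 'e', 'num' }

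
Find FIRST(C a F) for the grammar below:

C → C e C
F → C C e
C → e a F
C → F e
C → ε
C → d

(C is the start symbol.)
{ 'a', 'd', 'e' }

FIRST sets of the non-terminals involved (from the grammar, by fixed-point iteration):
  FIRST(C) = { 'd', 'e', ε }

To compute FIRST(C a F), process the symbols left to right:
Symbol C is a non-terminal. Add FIRST(C) \ {ε} = { 'd', 'e' }
C is nullable (ε ∈ FIRST(C)), continue to the next symbol.
Symbol a is a terminal. Add 'a' and stop.
FIRST(C a F) = { 'a', 'd', 'e' }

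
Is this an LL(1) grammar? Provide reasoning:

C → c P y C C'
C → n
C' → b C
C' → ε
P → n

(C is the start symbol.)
No. Predict set conflict for C': { 'b' }

A grammar is LL(1) if for each non-terminal N with multiple productions, the predict sets of those productions are pairwise disjoint, where PREDICT(N → α) = (FIRST(α) \ {ε}) ∪ (FOLLOW(N) if α ⇒* ε).

Relevant sets:
  FOLLOW(C') = { $, 'b' }

For C:
  PREDICT(C → c P y C C') = { 'c' }
  PREDICT(C → n) = { 'n' }
For C':
  PREDICT(C' → b C) = { 'b' }
  PREDICT(C' → ε) = { $, 'b' }
P has a single production, so nothing to check there.

Conflict found: Predict set conflict for C': { 'b' }
The grammar is NOT LL(1).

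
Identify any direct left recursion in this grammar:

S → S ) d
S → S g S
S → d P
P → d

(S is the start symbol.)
Yes, S is left-recursive

S → S ) d: LEFT RECURSIVE (starts with S)
S → S g S: LEFT RECURSIVE (starts with S)
S → d P: starts with d
P → d: starts with d

The grammar has direct left recursion on: S.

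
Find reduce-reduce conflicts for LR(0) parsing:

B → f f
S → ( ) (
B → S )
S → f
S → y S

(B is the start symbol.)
Augment with B' → B and build the canonical LR(0) collection (I0 = CLOSURE({[B' → . B]}), then GOTO on every symbol after a dot until no new states appear). It has 12 states:
  I0: { [B → . S )], [B → . f f], [B' → . B], [S → . ( ) (], [S → . f], [S → . y S] }  — shift
  I1: { [S → ( . ) (] }  — shift
  I2: { [B' → B .] }  — accept
  I3: { [B → S . )] }  — shift
  I4: { [B → f . f], [S → f .] }  — shift, reduce
  I5: { [S → . ( ) (], [S → . f], [S → . y S], [S → y . S] }  — shift
  I6: { [S → y S .] }  — reduce
  I7: { [S → f .] }  — reduce
  I8: { [B → f f .] }  — reduce
  I9: { [B → S ) .] }  — reduce
  I10: { [S → ( ) . (] }  — shift
  I11: { [S → ( ) ( .] }  — reduce

No state contains more than one complete item.

Answer: No reduce-reduce conflicts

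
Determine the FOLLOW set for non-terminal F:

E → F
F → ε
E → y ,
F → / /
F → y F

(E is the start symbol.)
{ $ }

To compute FOLLOW(F), find every occurrence of F on a right-hand side N → α F β: add FIRST(β) \ {ε}, and if β is empty or nullable also add FOLLOW(N). Iterate to a fixed point.

In E → F: F is at the end, add FOLLOW(E)
In F → y F: F is at the end; this adds FOLLOW(F) to itself — nothing new

The FOLLOW sets referred to above (computed the same way, to a fixed point):
  FOLLOW(E) = { $ }

Taking the union: FOLLOW(F) = { $ }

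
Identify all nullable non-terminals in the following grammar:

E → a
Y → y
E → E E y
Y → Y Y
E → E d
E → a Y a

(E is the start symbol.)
A non-terminal is nullable if it can derive ε (the empty string): either it has an ε-production, or it has a production whose right-hand side consists entirely of nullable non-terminals.

There are no ε-productions, so no non-terminal can derive ε.
No non-terminals are nullable.

Answer: None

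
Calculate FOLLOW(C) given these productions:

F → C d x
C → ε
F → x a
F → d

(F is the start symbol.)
To compute FOLLOW(C), find every occurrence of C on a right-hand side N → α C β: add FIRST(β) \ {ε}, and if β is empty or nullable also add FOLLOW(N). Iterate to a fixed point.

In F → C d x: C is followed by d x, add FIRST(d x) \ {ε} = { 'd' }

Taking the union: FOLLOW(C) = { 'd' }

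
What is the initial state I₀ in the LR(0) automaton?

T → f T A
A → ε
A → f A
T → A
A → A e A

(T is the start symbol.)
First, augment the grammar with T' → T
I₀ = CLOSURE({ [T' → . T] }):
  [T' → . T] has the dot before T: add [T → . f T A], [T → . A]
  [T → . A] has the dot before A: add [A → .], [A → . f A], [A → . A e A]
No further items can be added.

I₀ = { [A → . A e A], [A → . f A], [A → .], [T → . A], [T → . f T A], [T' → . T] }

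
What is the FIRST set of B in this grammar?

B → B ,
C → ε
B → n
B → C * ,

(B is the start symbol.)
{ '*', 'n' }

To compute FIRST(B), examine every production with B on the left-hand side, reading each right-hand side left to right until a non-nullable symbol is reached.

FIRST sets of the other non-terminals involved (by the same procedure, iterated to a fixed point):
  FIRST(C) = { ε }

From B → B ,:
  - B is the symbol being defined: contributes nothing new
    B is not nullable, so stop
From B → n:
  - n is a terminal: add 'n' and stop
From B → C * ,:
  - C is a non-terminal: add FIRST(C) \ {ε} = { }
    C is nullable, so continue to the next symbol
  - '*' is a terminal: add '*' and stop

Collecting: FIRST(B) = { '*', 'n' }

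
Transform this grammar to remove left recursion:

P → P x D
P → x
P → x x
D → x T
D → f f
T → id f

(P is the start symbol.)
P is directly left-recursive. The standard transformation for
  A → A α₁ | ... | A α_m | β₁ | ... | β_n
is
  A  → β₁ A' | ... | β_n A'
  A' → α₁ A' | ... | α_m A' | ε

P → x becomes P → x P'
P → x x becomes P → x x P'
P → P x D becomes P' → x D P'
Add P' → ε

Productions for other non-terminals are unchanged:
  D → x T
  D → f f
  T → id f

Resulting grammar:
P → x P'
P → x x P'
P' → x D P'
P' → ε
D → x T
D → f f
T → id f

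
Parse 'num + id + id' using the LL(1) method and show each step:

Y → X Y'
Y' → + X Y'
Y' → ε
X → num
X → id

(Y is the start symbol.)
Stack is shown with the top on the left.

Stack     Input            Action
---------------------------------
Y $       num + id + id $  output Y → X Y'
X Y' $    num + id + id $  output X → num
num Y' $  num + id + id $  match 'num'
Y' $      + id + id $      output Y' → + X Y'
+ X Y' $  + id + id $      match '+'
X Y' $    id + id $        output X → id
id Y' $   id + id $        match 'id'
Y' $      + id $           output Y' → + X Y'
+ X Y' $  + id $           match '+'
X Y' $    id $             output X → id
id Y' $   id $             match 'id'
Y' $      $                output Y' → ε
$         $                accept

The string is accepted.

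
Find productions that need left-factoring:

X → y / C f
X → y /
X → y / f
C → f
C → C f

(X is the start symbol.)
Left-factoring is needed when two productions for the same non-terminal
share a common prefix on the right-hand side.

Productions for X:
  X → y / C f
  X → y /
  X → y / f
Productions for C:
  C → f
  C → C f

Found common prefix 'y /' in productions for X

Answer: Yes, X has productions with common prefix 'y /'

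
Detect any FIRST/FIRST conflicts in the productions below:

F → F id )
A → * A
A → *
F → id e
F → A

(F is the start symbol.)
A FIRST/FIRST conflict occurs when two productions N → α and N → β for the same non-terminal have FIRST(α) ∩ FIRST(β) ≠ ∅ (with ε ∈ FIRST of a nullable right-hand side, so two nullable alternatives also conflict).

FIRST sets of the non-terminals at (or reachable through a nullable prefix from) the front of some alternative:
  FIRST(F) = { '*', 'id' }
  FIRST(A) = { '*' }

Productions for F:
  F → F id ): FIRST = { '*', 'id' }
  F → id e: FIRST = { 'id' }
  F → A: FIRST = { '*' }
Productions for A:
  A → * A: FIRST = { '*' }
  A → *: FIRST = { '*' }

Conflict for F: F → F id ) and F → id e
  Overlap: { 'id' }
Conflict for F: F → F id ) and F → A
  Overlap: { '*' }
Conflict for A: A → * A and A → *
  Overlap: { '*' }

Answer: Yes. F → F id ')' / F → id e on { 'id' }; F → F id ')' / F → A on { '*' }; A → '*' A / A → '*' on { '*' }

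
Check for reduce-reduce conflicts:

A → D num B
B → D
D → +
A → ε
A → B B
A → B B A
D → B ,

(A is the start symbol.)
A reduce-reduce conflict occurs when an LR(0) state has two complete items [A → α .] and [B → β .] — both call for a reduction, and with no lookahead the parser cannot choose between them.

Augment with A' → A and build the canonical LR(0) collection (I0 = CLOSURE({[A' → . A]}), then GOTO on every symbol after a dot until no new states appear). It has 11 states:
  I0: { [A → . B B A], [A → . B B], [A → . D num B], [A → .], [A' → . A], [B → . D], [D → . +], [D → . B ,] }  — shift, reduce
  I1: { [D → + .] }  — reduce
  I2: { [A' → A .] }  — accept
  I3: { [A → B . B A], [A → B . B], [B → . D], [D → . +], [D → . B ,], [D → B . ,] }  — shift
  I4: { [A → D . num B], [B → D .] }  — shift, reduce
  I5: { [A → D num . B], [B → . D], [D → . +], [D → . B ,] }  — shift
  I6: { [A → D num B .], [D → B . ,] }  — shift, reduce
  I7: { [B → D .] }  — reduce
  I8: { [D → B , .] }  — reduce
  I9: { [A → . B B A], [A → . B B], [A → . D num B], [A → .], [A → B B . A], [A → B B .], [B → . D], [D → . +], [D → . B ,], [D → B . ,] }  — shift, 2 reduces
  I10: { [A → B B A .] }  — reduce

I9 contains complete items [A → .], [A → B B .] — reduce-reduce conflict.

Answer: Yes — I9: [A → .] vs [A → B B .]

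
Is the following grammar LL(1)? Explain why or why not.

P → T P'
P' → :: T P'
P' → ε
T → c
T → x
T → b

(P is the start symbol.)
Yes, the grammar is LL(1).

A grammar is LL(1) if for each non-terminal N with multiple productions, the predict sets of those productions are pairwise disjoint, where PREDICT(N → α) = (FIRST(α) \ {ε}) ∪ (FOLLOW(N) if α ⇒* ε).

Relevant sets:
  FOLLOW(P') = { $ }

For P':
  PREDICT(P' → :: T P') = { '::' }
  PREDICT(P' → ε) = { $ }
For T:
  PREDICT(T → c) = { 'c' }
  PREDICT(T → x) = { 'x' }
  PREDICT(T → b) = { 'b' }
P has a single production, so nothing to check there.

All predict sets are disjoint. The grammar IS LL(1).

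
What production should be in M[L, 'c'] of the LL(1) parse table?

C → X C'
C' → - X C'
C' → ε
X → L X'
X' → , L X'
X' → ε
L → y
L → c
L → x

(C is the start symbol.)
To find M[L, 'c'], we find productions for L where 'c' is in the predict set (PREDICT(N → α) = (FIRST(α) \ {ε}) ∪ (FOLLOW(N) if α ⇒* ε)).

L → y: PREDICT = { 'y' }
L → c: PREDICT = { 'c' }
  'c' is in predict set, so this production goes in M[L, 'c']
L → x: PREDICT = { 'x' }

M[L, 'c'] = L → c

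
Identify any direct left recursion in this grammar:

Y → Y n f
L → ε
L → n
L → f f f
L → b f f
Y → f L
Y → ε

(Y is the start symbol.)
Yes, Y is left-recursive

Direct left recursion occurs when N → N α for some non-terminal N (the right-hand side begins with the left-hand side itself).

Y → Y n f: LEFT RECURSIVE (starts with Y)
L → ε: starts with ε
L → n: starts with n
L → f f f: starts with f
L → b f f: starts with b
Y → f L: starts with f
Y → ε: starts with ε

The grammar has direct left recursion on: Y.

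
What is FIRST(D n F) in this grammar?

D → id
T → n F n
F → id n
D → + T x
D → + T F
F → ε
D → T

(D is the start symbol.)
{ '+', 'id', 'n' }

FIRST sets of the non-terminals involved (from the grammar, by fixed-point iteration):
  FIRST(D) = { '+', 'id', 'n' }

To compute FIRST(D n F), process the symbols left to right:
Symbol D is a non-terminal. Add FIRST(D) \ {ε} = { '+', 'id', 'n' }
D is not nullable (ε ∉ FIRST(D)), so stop here.
FIRST(D n F) = { '+', 'id', 'n' }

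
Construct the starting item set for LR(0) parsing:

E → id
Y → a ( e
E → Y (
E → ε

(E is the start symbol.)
First, augment the grammar with E' → E
I₀ = CLOSURE({ [E' → . E] }):
  [E' → . E] has the dot before E: add [E → . id], [E → . Y (], [E → .]
  [E → . Y (] has the dot before Y: add [Y → . a ( e]
No further items can be added.

I₀ = { [E → . Y (], [E → . id], [E → .], [E' → . E], [Y → . a ( e] }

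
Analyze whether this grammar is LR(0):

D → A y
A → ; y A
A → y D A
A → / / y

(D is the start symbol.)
Yes, the grammar is LR(0)

A grammar is LR(0) if no state in the canonical LR(0) collection has:
  - both a shift item (dot before a terminal) and a complete item (shift-reduce conflict), or
  - two or more complete items (reduce-reduce conflict; the accept item [D' → D .] counts as a complete item here).

Augment with D' → D and build the canonical LR(0) collection (I0 = CLOSURE({[D' → . D]}), then GOTO on every symbol after a dot until no new states appear). It has 13 states:
  I0: { [A → . / / y], [A → . ; y A], [A → . y D A], [D → . A y], [D' → . D] }  — shift
  I1: { [A → / . / y] }  — shift
  I2: { [A → ; . y A] }  — shift
  I3: { [D → A . y] }  — shift
  I4: { [D' → D .] }  — accept
  I5: { [A → . / / y], [A → . ; y A], [A → . y D A], [A → y . D A], [D → . A y] }  — shift
  I6: { [A → . / / y], [A → . ; y A], [A → . y D A], [A → y D . A] }  — shift
  I7: { [A → y D A .] }  — reduce
  I8: { [D → A y .] }  — reduce
  I9: { [A → . / / y], [A → . ; y A], [A → . y D A], [A → ; y . A] }  — shift
  I10: { [A → ; y A .] }  — reduce
  I11: { [A → / / . y] }  — shift
  I12: { [A → / / y .] }  — reduce

Every state is either a pure shift/goto state or contains exactly one complete item and nothing to shift — no conflicts. The grammar is LR(0).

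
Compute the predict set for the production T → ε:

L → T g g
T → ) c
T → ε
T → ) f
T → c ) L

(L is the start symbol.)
{ 'g' }

PREDICT(T → ε) = (FIRST(RHS) \ {ε}) ∪ (FOLLOW(T) if ε ∈ FIRST(RHS), i.e. RHS ⇒* ε)
The right-hand side is ε (FIRST(ε) = { ε }), so the predict set is FOLLOW(T) = { 'g' }
PREDICT(T → ε) = { 'g' }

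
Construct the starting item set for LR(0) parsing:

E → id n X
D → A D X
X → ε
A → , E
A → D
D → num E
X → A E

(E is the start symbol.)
First, augment the grammar with E' → E
I₀ = CLOSURE({ [E' → . E] }):
  [E' → . E] has the dot before E: add [E → . id n X]
No further items can be added.

I₀ = { [E → . id n X], [E' → . E] }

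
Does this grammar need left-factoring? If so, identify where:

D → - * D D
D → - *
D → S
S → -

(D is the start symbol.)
Left-factoring is needed when two productions for the same non-terminal
share a common prefix on the right-hand side.

Productions for D:
  D → - * D D
  D → - *
  D → S

Found common prefix '- *' in productions for D

Answer: Yes, D has productions with common prefix '- *'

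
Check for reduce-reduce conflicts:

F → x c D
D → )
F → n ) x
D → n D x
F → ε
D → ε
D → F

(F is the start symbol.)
A reduce-reduce conflict occurs when an LR(0) state has two complete items [A → α .] and [B → β .] — both call for a reduction, and with no lookahead the parser cannot choose between them.

Augment with F' → F and build the canonical LR(0) collection (I0 = CLOSURE({[F' → . F]}), then GOTO on every symbol after a dot until no new states appear). It has 14 states:
  I0: { [F → . n ) x], [F → . x c D], [F → .], [F' → . F] }  — shift, reduce
  I1: { [F' → F .] }  — accept
  I2: { [F → n . ) x] }  — shift
  I3: { [F → x . c D] }  — shift
  I4: { [D → . )], [D → . F], [D → . n D x], [D → .], [F → . n ) x], [F → . x c D], [F → .], [F → x c . D] }  — shift, 2 reduces
  I5: { [D → ) .] }  — reduce
  I6: { [F → x c D .] }  — reduce
  I7: { [D → F .] }  — reduce
  I8: { [D → . )], [D → . F], [D → . n D x], [D → .], [D → n . D x], [F → . n ) x], [F → . x c D], [F → .], [F → n . ) x] }  — shift, 2 reduces
  I9: { [D → ) .], [F → n ) . x] }  — shift, reduce
  I10: { [D → n D . x] }  — shift
  I11: { [D → n D x .] }  — reduce
  I12: { [F → n ) x .] }  — reduce
  I13: { [F → n ) . x] }  — shift

I4 contains complete items [D → .], [F → .] — reduce-reduce conflict.
I8 contains complete items [D → .], [F → .] — reduce-reduce conflict.

Answer: Yes — I4: [D → .] vs [F → .]; I8: [D → .] vs [F → .]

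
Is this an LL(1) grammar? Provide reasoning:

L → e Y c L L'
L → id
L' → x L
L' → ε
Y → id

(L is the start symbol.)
Relevant sets:
  FOLLOW(L') = { $, 'x' }

For L:
  PREDICT(L → e Y c L L') = { 'e' }
  PREDICT(L → id) = { 'id' }
For L':
  PREDICT(L' → x L) = { 'x' }
  PREDICT(L' → ε) = { $, 'x' }
Y has a single production, so nothing to check there.

Conflict found: Predict set conflict for L': { 'x' }
The grammar is NOT LL(1).

Answer: No. Predict set conflict for L': { 'x' }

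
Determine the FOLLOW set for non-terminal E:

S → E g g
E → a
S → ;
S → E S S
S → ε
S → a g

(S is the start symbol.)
{ $, ';', 'a', 'g' }

To compute FOLLOW(E), find every occurrence of E on a right-hand side N → α E β: add FIRST(β) \ {ε}, and if β is empty or nullable also add FOLLOW(N). Iterate to a fixed point.

In S → E g g: E is followed by g g, add FIRST(g g) \ {ε} = { 'g' }
In S → E S S: E is followed by S S, add FIRST(S S) \ {ε} = { ';', 'a' }
  S S is nullable, so also add FOLLOW(S)

The FOLLOW sets referred to above (computed the same way, to a fixed point):
  FOLLOW(S) = { $, ';', 'a' }

Taking the union: FOLLOW(E) = { $, ';', 'a', 'g' }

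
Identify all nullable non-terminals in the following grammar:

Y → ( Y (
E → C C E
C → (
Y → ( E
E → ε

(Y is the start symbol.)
A non-terminal is nullable if it can derive ε (the empty string): either it has an ε-production, or it has a production whose right-hand side consists entirely of nullable non-terminals.

ε-productions: E → ε
So E is immediately nullable.
No further non-terminal can be added: every production for the remaining non-terminals contains a terminal or a non-nullable non-terminal.
Nullable = { 'E' }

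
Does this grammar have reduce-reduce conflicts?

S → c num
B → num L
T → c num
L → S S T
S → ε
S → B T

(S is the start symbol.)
A reduce-reduce conflict occurs when an LR(0) state has two complete items [A → α .] and [B → β .] — both call for a reduction, and with no lookahead the parser cannot choose between them.

Augment with S' → S and build the canonical LR(0) collection (I0 = CLOSURE({[S' → . S]}), then GOTO on every symbol after a dot until no new states appear). It has 13 states:
  I0: { [B → . num L], [S → . B T], [S → . c num], [S → .], [S' → . S] }  — shift, reduce
  I1: { [S → B . T], [T → . c num] }  — shift
  I2: { [S' → S .] }  — accept
  I3: { [S → c . num] }  — shift
  I4: { [B → . num L], [B → num . L], [L → . S S T], [S → . B T], [S → . c num], [S → .] }  — shift, reduce
  I5: { [B → num L .] }  — reduce
  I6: { [B → . num L], [L → S . S T], [S → . B T], [S → . c num], [S → .] }  — shift, reduce
  I7: { [L → S S . T], [T → . c num] }  — shift
  I8: { [L → S S T .] }  — reduce
  I9: { [T → c . num] }  — shift
  I10: { [T → c num .] }  — reduce
  I11: { [S → c num .] }  — reduce
  I12: { [S → B T .] }  — reduce

No state contains more than one complete item.

Answer: No reduce-reduce conflicts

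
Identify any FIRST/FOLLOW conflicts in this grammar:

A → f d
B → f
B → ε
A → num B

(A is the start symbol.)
No FIRST/FOLLOW conflicts.

A FIRST/FOLLOW conflict occurs when a non-terminal N has a nullable alternative N → β (β ⇒* ε) and another alternative N → α with FIRST(α) ∩ FOLLOW(N) ≠ ∅: on such a lookahead the parser cannot decide between expanding α and letting N vanish via β.

Nullable non-terminals: B.

B: nullable alternative(s) B → ε; FOLLOW(B) = { $ }
  B → f: FIRST \ {ε} = { 'f' } — disjoint from FOLLOW(B)
  B → ε: FIRST \ {ε} = { } — this is the only nullable alternative, skip

A has no nullable alternative, so no FIRST/FOLLOW check is needed there.

No FIRST/FOLLOW conflicts found.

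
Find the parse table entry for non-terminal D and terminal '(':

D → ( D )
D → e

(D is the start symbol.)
To find M[D, '('], we find productions for D where '(' is in the predict set (PREDICT(N → α) = (FIRST(α) \ {ε}) ∪ (FOLLOW(N) if α ⇒* ε)).

D → ( D ): PREDICT = { '(' }
  '(' is in predict set, so this production goes in M[D, '(']
D → e: PREDICT = { 'e' }

M[D, '('] = D → ( D )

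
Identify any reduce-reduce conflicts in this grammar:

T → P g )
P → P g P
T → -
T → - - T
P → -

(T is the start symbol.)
Yes — I1: [P → - .] vs [T → - .]

Augment with T' → T and build the canonical LR(0) collection (I0 = CLOSURE({[T' → . T]}), then GOTO on every symbol after a dot until no new states appear). It has 11 states:
  I0: { [P → . -], [P → . P g P], [T → . - - T], [T → . -], [T → . P g )], [T' → . T] }  — shift
  I1: { [P → - .], [T → - . - T], [T → - .] }  — shift, 2 reduces
  I2: { [P → P . g P], [T → P . g )] }  — shift
  I3: { [T' → T .] }  — accept
  I4: { [P → . -], [P → . P g P], [P → P g . P], [T → P g . )] }  — shift
  I5: { [T → P g ) .] }  — reduce
  I6: { [P → - .] }  — reduce
  I7: { [P → P . g P], [P → P g P .] }  — shift, reduce
  I8: { [P → . -], [P → . P g P], [P → P g . P] }  — shift
  I9: { [P → . -], [P → . P g P], [T → - - . T], [T → . - - T], [T → . -], [T → . P g )] }  — shift
  I10: { [T → - - T .] }  — reduce

I1 contains complete items [P → - .], [T → - .] — reduce-reduce conflict.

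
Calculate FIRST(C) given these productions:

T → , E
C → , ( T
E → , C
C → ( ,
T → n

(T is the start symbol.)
To compute FIRST(C), examine every production with C on the left-hand side, reading each right-hand side left to right until a non-nullable symbol is reached.

From C → , ( T:
  - ',' is a terminal: add ',' and stop
From C → ( ,:
  - '(' is a terminal: add '(' and stop

Collecting: FIRST(C) = { '(', ',' }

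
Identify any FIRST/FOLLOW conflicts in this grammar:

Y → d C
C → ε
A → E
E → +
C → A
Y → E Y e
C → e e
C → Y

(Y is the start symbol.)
A FIRST/FOLLOW conflict occurs when a non-terminal N has a nullable alternative N → β (β ⇒* ε) and another alternative N → α with FIRST(α) ∩ FOLLOW(N) ≠ ∅: on such a lookahead the parser cannot decide between expanding α and letting N vanish via β.

Nullable non-terminals: C.
FIRST sets used below: FIRST(A) = { '+' }, FIRST(Y) = { '+', 'd' }

C: nullable alternative(s) C → ε; FOLLOW(C) = { $, 'e' }
  C → ε: FIRST \ {ε} = { } — this is the only nullable alternative, skip
  C → A: FIRST \ {ε} = { '+' } — disjoint from FOLLOW(C)
  C → e e: FIRST \ {ε} = { 'e' } — overlaps FOLLOW(C) on { 'e' }: CONFLICT
  C → Y: FIRST \ {ε} = { '+', 'd' } — disjoint from FOLLOW(C)

A, E, Y have no nullable alternative, so no FIRST/FOLLOW check is needed there.

So the grammar has 1 FIRST/FOLLOW conflict (marked CONFLICT above).

Answer: Yes. C → e e with FOLLOW(C) on { 'e' }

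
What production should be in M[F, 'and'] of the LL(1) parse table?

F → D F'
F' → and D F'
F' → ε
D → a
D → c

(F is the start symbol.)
To find M[F, 'and'], we find productions for F where 'and' is in the predict set (PREDICT(N → α) = (FIRST(α) \ {ε}) ∪ (FOLLOW(N) if α ⇒* ε)).

Relevant sets:
  FIRST(D) = { 'a', 'c' }

F → D F': PREDICT = { 'a', 'c' }

M[F, 'and'] is empty (no production applies)

Answer: Empty (error entry)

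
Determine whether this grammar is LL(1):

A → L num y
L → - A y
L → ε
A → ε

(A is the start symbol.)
A grammar is LL(1) if for each non-terminal N with multiple productions, the predict sets of those productions are pairwise disjoint, where PREDICT(N → α) = (FIRST(α) \ {ε}) ∪ (FOLLOW(N) if α ⇒* ε).

Relevant sets:
  FIRST(L) = { '-', ε }
  FOLLOW(A) = { $, 'y' }
  FOLLOW(L) = { 'num' }

For A:
  PREDICT(A → L num y) = { '-', 'num' }
  PREDICT(A → ε) = { $, 'y' }
For L:
  PREDICT(L → '-' A y) = { '-' }
  PREDICT(L → ε) = { 'num' }

All predict sets are disjoint. The grammar IS LL(1).

Answer: Yes, the grammar is LL(1).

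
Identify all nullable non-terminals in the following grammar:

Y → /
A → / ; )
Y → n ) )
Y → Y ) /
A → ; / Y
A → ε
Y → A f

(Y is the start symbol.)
{ 'A' }

ε-productions: A → ε
So A is immediately nullable.
No further non-terminal can be added: every production for the remaining non-terminals contains a terminal or a non-nullable non-terminal.
Nullable = { 'A' }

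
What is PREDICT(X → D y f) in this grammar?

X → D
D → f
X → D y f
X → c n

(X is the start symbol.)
{ 'f' }

PREDICT(X → D y f) = (FIRST(RHS) \ {ε}) ∪ (FOLLOW(X) if ε ∈ FIRST(RHS), i.e. RHS ⇒* ε)
FIRST(D) = { 'f' }
FIRST(D y f) = { 'f' }
ε ∉ FIRST(D y f), so FOLLOW(X) is not added.
PREDICT(X → D y f) = { 'f' }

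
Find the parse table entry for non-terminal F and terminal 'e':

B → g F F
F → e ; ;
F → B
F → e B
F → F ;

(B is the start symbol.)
F → e ; ;, F → e B, F → F ;

To find M[F, 'e'], we find productions for F where 'e' is in the predict set (PREDICT(N → α) = (FIRST(α) \ {ε}) ∪ (FOLLOW(N) if α ⇒* ε)).

Relevant sets:
  FIRST(B) = { 'g' }
  FIRST(F) = { 'e', 'g' }

F → e ; ;: PREDICT = { 'e' }
  'e' is in predict set, so this production goes in M[F, 'e']
F → B: PREDICT = { 'g' }
F → e B: PREDICT = { 'e' }
  'e' is in predict set, so this production goes in M[F, 'e']
F → F ;: PREDICT = { 'e', 'g' }
  'e' is in predict set, so this production goes in M[F, 'e']

M[F, 'e'] = F → e ; ;, F → e B, F → F ;  (a multiply-defined cell — the grammar is not LL(1))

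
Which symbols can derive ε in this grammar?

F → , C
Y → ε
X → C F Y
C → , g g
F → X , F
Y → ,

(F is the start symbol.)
{ 'Y' }

ε-productions: Y → ε
So Y is immediately nullable.
No further non-terminal can be added: every production for the remaining non-terminals contains a terminal or a non-nullable non-terminal.
Nullable = { 'Y' }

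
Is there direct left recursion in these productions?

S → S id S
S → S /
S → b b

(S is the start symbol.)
Direct left recursion occurs when N → N α for some non-terminal N (the right-hand side begins with the left-hand side itself).

S → S id S: LEFT RECURSIVE (starts with S)
S → S /: LEFT RECURSIVE (starts with S)
S → b b: starts with b

The grammar has direct left recursion on: S.

Answer: Yes, S is left-recursive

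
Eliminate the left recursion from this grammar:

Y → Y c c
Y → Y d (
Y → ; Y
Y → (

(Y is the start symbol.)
Y → ; Y Y'
Y → ( Y'
Y' → c c Y'
Y' → d ( Y'
Y' → ε

Y is directly left-recursive. The standard transformation for
  A → A α₁ | ... | A α_m | β₁ | ... | β_n
is
  A  → β₁ A' | ... | β_n A'
  A' → α₁ A' | ... | α_m A' | ε

Y → ; Y becomes Y → ; Y Y'
Y → ( becomes Y → ( Y'
Y → Y c c becomes Y' → c c Y'
Y → Y d ( becomes Y' → d ( Y'
Add Y' → ε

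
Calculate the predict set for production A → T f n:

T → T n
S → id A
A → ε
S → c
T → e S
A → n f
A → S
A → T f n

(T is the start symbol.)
{ 'e' }

PREDICT(A → T f n) = (FIRST(RHS) \ {ε}) ∪ (FOLLOW(A) if ε ∈ FIRST(RHS), i.e. RHS ⇒* ε)
FIRST(T) = { 'e' }
FIRST(T f n) = { 'e' }
ε ∉ FIRST(T f n), so FOLLOW(A) is not added.
PREDICT(A → T f n) = { 'e' }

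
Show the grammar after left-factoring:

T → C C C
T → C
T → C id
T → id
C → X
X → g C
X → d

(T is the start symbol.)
Left-factoring transforms A → αβ₁ | αβ₂ into A → αA' and A' → β₁ | β₂
(α is the longest common prefix among the alternatives). Repeat until
no nonterminal has two alternatives with a common prefix.

Round 1: T has alternatives sharing prefix 'C'. Introduce T': T → C T'
  Add: T' → C C
  Add: T' → ε
  Add: T' → id

No remaining common prefixes — done.

Resulting grammar:
T → C T'
T' → C C
T' → ε
T' → id
T → id
C → X
X → g C
X → d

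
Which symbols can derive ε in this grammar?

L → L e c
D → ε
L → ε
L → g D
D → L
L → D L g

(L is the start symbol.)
A non-terminal is nullable if it can derive ε (the empty string): either it has an ε-production, or it has a production whose right-hand side consists entirely of nullable non-terminals.

ε-productions: D → ε, L → ε
So D, L are immediately nullable.
Every non-terminal is now nullable.
Nullable = { 'D', 'L' }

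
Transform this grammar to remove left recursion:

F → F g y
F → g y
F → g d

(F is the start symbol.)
F → g y F'
F → g d F'
F' → g y F'
F' → ε

F is directly left-recursive. The standard transformation for
  A → A α₁ | ... | A α_m | β₁ | ... | β_n
is
  A  → β₁ A' | ... | β_n A'
  A' → α₁ A' | ... | α_m A' | ε

F → g y becomes F → g y F'
F → g d becomes F → g d F'
F → F g y becomes F' → g y F'
Add F' → ε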